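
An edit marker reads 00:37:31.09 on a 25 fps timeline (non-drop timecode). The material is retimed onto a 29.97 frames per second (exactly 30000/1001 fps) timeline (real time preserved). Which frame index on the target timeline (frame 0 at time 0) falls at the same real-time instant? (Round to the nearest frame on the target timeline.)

Source frame index: (0×3600 + 37×60 + 31) × 25 + 9 = 56284.
Real time: 56284 / (25) = 56284/25 s.
Target frame: (56284/25) × (30000/1001) = 67540800/1001 ≈ 67473.327 → 67473.

frame 67473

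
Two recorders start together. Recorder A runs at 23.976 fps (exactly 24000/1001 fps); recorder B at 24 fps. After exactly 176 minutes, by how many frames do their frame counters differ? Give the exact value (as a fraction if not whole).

176 min = 10560 s.
A emits 24000/1001 × 10560 = 23040000/91 frames; B emits 24 × 10560 = 253440.
Difference = 23040/91 frames (≈ 253.1868); B is ahead of A.

23040/91 frames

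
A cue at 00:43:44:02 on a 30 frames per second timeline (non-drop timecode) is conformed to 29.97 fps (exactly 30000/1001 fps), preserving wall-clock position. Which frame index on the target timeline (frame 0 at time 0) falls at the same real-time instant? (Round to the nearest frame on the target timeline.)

frame 78643

Source frame index: (0×3600 + 43×60 + 44) × 30 + 2 = 78722.
Real time: 78722 / (30) = 39361/15 s.
Target frame: (39361/15) × (30000/1001) = 11246000/143 ≈ 78643.357 → 78643.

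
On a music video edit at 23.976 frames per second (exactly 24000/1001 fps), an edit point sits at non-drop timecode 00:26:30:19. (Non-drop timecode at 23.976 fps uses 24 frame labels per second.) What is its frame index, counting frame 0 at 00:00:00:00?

38179

Total seconds to the label: (0 × 3600 + 26 × 60 + 30) = 1590.
Frame index = 1590 × 24 + 19 = 38179.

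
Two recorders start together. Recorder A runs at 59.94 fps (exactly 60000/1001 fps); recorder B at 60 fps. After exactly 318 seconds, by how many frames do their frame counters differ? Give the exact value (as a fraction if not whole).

19080/1001 frames

A emits 60000/1001 × 318 = 19080000/1001 frames; B emits 60 × 318 = 19080.
Difference = 19080/1001 frames (≈ 19.0609); B is ahead of A.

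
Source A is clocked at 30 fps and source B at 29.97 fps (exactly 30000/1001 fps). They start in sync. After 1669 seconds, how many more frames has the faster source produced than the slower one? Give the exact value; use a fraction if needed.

50070/1001 frames

A emits 30 × 1669 = 50070 frames; B emits 30000/1001 × 1669 = 50070000/1001.
Difference = 50070/1001 frames (≈ 50.0200); B is behind A.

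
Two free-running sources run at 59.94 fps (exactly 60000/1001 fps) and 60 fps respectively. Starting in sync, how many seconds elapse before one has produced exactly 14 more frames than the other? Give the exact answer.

The gap grows by |60 − 60000/1001| = 60/1001 frames per second.
Time for a 14-frame gap: 14 ÷ (60/1001) = 7007/30 s.

7007/30 seconds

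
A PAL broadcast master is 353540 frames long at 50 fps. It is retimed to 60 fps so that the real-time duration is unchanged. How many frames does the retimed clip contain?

424248 frames

Target frames = source frames × (target rate / source rate) = 353540 × (60)/(50) = 353540 × 6/5 = 424248.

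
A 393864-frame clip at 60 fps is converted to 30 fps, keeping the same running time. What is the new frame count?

196932 frames

Target frames = source frames × (target rate / source rate) = 393864 × (30)/(60) = 393864 × 1/2 = 196932.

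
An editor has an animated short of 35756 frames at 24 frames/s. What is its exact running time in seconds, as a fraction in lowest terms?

Running time = 35756 ÷ (24) = 35756 × 1/24 = 8939/6 s.

8939/6 seconds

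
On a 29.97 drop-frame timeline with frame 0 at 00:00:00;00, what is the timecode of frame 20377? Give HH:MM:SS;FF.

00:11:19;27

Ten DF minutes hold 17982 frames, so frame 20377 lies in block 1 (frames 17982–35963) with 2395 frames into that block.
The block's first minute is 1800 frames and the rest 1798 each; 2395 frames reaches minute 1, so 1 × 18 + 1 × 2 = 20 labels have been skipped so far.
Adding those back, label number 20377 + 20 = 20397 at 30 labels/s is 679 s + 27 f = 0 h 11 min 19 s frame 27, i.e. 00:11:19;27.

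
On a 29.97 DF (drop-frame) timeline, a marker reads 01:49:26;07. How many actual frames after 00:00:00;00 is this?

196789

Complete 10-minute blocks: 10, each 17982 frames → 179820.
Remaining 9 whole minutes in the current block: 1800 + 8 × 1798 = 16184 frames.
Within the current minute: 26 × 30 + 7 − 2 = 785 (labels ;00/;01 skipped at this minute). Total = 179820 + 16184 + 785 = 196789.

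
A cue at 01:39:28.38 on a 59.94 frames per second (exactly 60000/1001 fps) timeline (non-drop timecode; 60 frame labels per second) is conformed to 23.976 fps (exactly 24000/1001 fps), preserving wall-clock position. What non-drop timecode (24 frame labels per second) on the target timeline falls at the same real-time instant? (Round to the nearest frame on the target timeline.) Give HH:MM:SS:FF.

Source frame index: (1×3600 + 39×60 + 28) × 60 + 38 = 358118.
Real time: 358118 / (60000/1001) = 179238059/30000 s.
Target frame: (179238059/30000) × (24000/1001) = 716236/5 ≈ 143247.200 → 143247.
At 24 labels/s: frame 143247 → 01:39:28:15.

01:39:28:15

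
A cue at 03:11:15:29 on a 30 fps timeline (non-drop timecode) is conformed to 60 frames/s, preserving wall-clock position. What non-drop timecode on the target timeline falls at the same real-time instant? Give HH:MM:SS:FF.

03:11:15:58

Source frame index: (3×3600 + 11×60 + 15) × 30 + 29 = 344279.
Real time: 344279 / (30) = 344279/30 s.
Target frame: (344279/30) × (60) = 688558.
At 60 labels/s: frame 688558 → 03:11:15:58.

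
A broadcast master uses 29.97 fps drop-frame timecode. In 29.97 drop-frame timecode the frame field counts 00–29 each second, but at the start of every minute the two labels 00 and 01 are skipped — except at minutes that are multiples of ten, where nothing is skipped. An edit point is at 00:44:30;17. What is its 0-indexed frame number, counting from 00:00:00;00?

80037

Complete 10-minute blocks: 4, each 17982 frames → 71928.
Remaining 4 whole minutes in the current block: 1800 + 3 × 1798 = 7194 frames.
Within the current minute: 30 × 30 + 17 − 2 = 915 (labels ;00/;01 skipped at this minute). Total = 71928 + 7194 + 915 = 80037.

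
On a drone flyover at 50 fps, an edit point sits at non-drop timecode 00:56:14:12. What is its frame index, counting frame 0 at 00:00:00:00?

Total seconds to the label: (0 × 3600 + 56 × 60 + 14) = 3374.
Frame index = 3374 × 50 + 12 = 168712.

168712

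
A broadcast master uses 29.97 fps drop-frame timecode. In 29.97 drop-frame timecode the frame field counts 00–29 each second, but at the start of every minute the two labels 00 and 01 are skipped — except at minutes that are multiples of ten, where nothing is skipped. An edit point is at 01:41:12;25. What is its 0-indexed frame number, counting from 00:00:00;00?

182003

As if non-drop at 30 labels/s: (1 × 3600 + 41 × 60 + 12) × 30 + 25 = 182185.
Minute boundaries passed: 101; those not divisible by 10: 101 − 10 = 91; dropped labels = 2 × 91 = 182.
Actual frame index = 182185 − 182 = 182003.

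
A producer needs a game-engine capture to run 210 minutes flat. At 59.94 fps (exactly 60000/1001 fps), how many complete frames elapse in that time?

210 min = 12600 s.
Frames = 12600 × 60000/1001 = 108000000/143 ≈ 755244.7552.
Complete frames: 755244.

755244 frames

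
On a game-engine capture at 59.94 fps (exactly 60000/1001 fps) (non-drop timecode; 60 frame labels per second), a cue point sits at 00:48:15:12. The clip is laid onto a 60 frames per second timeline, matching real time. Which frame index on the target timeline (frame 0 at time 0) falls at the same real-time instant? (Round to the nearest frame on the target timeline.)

frame 173886

Source frame index: (0×3600 + 48×60 + 15) × 60 + 12 = 173712.
Real time: 173712 / (60000/1001) = 3622619/1250 s.
Target frame: (3622619/1250) × (60) = 21735714/125 ≈ 173885.712 → 173886.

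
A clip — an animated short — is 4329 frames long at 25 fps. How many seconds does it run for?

173.16 seconds

Running time = 4329 / (25) = 173.16 s.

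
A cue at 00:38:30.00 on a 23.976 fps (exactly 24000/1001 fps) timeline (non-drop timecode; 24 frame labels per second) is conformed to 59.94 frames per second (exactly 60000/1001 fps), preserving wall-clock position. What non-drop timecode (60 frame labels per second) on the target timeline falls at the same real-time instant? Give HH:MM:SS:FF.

Source frame index: (0×3600 + 38×60 + 30) × 24 + 0 = 55440.
Real time: 55440 / (24000/1001) = 231231/100 s.
Target frame: (231231/100) × (60000/1001) = 138600.
At 60 labels/s: frame 138600 → 00:38:30:00.

00:38:30:00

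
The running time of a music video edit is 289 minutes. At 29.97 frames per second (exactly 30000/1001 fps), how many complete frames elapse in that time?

519680 frames

289 min = 17340 s.
Frames = 17340 × 30000/1001 = 520200000/1001 ≈ 519680.3197.
Complete frames: 519680.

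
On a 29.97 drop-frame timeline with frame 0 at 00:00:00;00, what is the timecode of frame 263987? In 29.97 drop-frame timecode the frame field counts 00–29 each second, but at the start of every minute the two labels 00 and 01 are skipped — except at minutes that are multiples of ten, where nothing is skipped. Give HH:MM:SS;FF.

02:26:48;11

Ten DF minutes hold 17982 frames, so frame 263987 lies in block 14 (frames 251748–269729) with 12239 frames into that block.
The block's first minute is 1800 frames and the rest 1798 each; 12239 frames reaches minute 6, so 14 × 18 + 6 × 2 = 264 labels have been skipped so far.
Adding those back, label number 263987 + 264 = 264251 at 30 labels/s is 8808 s + 11 f = 2 h 26 min 48 s frame 11, i.e. 02:26:48;11.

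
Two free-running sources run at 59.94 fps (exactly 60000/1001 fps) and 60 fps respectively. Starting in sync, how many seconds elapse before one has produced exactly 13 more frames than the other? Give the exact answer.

The gap grows by |60 − 60000/1001| = 60/1001 frames per second.
Time for a 13-frame gap: 13 ÷ (60/1001) = 13013/60 s.

13013/60 seconds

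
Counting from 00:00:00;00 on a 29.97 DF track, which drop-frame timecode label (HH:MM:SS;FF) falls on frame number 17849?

00:09:55;17

Each 10-minute DF block holds 10 × 60 × 30 − 9 × 2 = 17982 frames. 17849 ÷ 17982 → 0 full blocks, remainder 17849.
Within the partial block the first minute is 1800 frames and each further minute 1798, so 9 further minute boundaries passed. Total skipped labels = 18 × 0 + 2 × 9 = 18.
Non-drop label index = 17849 + 18 = 17867; at 30 labels/s that is 00:09:55:17, i.e. DF 00:09:55;17.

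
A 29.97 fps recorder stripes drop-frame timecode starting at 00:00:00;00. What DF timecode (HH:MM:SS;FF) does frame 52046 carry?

Ten DF minutes hold 17982 frames, so frame 52046 lies in block 2 (frames 35964–53945) with 16082 frames into that block.
The block's first minute is 1800 frames and the rest 1798 each; 16082 frames reaches minute 8, so 2 × 18 + 8 × 2 = 52 labels have been skipped so far.
Adding those back, label number 52046 + 52 = 52098 at 30 labels/s is 1736 s + 18 f = 0 h 28 min 56 s frame 18, i.e. 00:28:56;18.

00:28:56;18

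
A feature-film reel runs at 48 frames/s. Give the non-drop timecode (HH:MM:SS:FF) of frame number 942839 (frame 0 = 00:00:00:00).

05:27:22:23

942839 ÷ 48 = 19642 full seconds, remainder 23 frames.
19642 s = 5 h 27 min 22 s.
Timecode: 05:27:22:23.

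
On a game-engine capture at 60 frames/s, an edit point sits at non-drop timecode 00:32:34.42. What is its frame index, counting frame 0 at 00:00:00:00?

Total seconds to the label: (0 × 3600 + 32 × 60 + 34) = 1954.
Frame index = 1954 × 60 + 42 = 117282.

frame 117282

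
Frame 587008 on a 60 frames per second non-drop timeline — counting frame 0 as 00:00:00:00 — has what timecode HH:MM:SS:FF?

02:43:03:28

587008 ÷ 60 = 9783 full seconds, remainder 28 frames.
9783 s = 2 h 43 min 3 s.
Timecode: 02:43:03:28.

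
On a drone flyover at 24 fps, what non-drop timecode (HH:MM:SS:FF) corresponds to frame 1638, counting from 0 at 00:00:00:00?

1638 ÷ 24 = 68 full seconds, remainder 6 frames.
68 s = 0 h 1 min 8 s.
Timecode: 00:01:08:06.

00:01:08:06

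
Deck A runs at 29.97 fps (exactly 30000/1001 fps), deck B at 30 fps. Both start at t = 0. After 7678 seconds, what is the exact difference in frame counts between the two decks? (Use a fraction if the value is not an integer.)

A emits 30000/1001 × 7678 = 20940000/91 frames; B emits 30 × 7678 = 230340.
Difference = 20940/91 frames (≈ 230.1099); B is ahead of A.

20940/91 frames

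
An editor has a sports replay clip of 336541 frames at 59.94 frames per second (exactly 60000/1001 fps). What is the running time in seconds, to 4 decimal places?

Running time = 336541 × 1001/60000 = 336877541/60000 s ≈ 5614.6257 s.

5614.6257 seconds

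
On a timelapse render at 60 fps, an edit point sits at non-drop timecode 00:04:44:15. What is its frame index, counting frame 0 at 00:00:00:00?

frame 17055

Total seconds to the label: (0 × 3600 + 4 × 60 + 44) = 284.
Frame index = 284 × 60 + 15 = 17055.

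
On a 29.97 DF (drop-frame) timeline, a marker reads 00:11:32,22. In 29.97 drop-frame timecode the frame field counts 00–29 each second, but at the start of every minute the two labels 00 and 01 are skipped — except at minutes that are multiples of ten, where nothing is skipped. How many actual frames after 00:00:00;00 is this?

20762

Complete 10-minute blocks: 1, each 17982 frames → 17982.
Remaining 1 whole minute in the current block: 1800 + 0 × 1798 = 1800 frames.
Within the current minute: 32 × 30 + 22 − 2 = 980 (labels ;00/;01 skipped at this minute). Total = 17982 + 1800 + 980 = 20762.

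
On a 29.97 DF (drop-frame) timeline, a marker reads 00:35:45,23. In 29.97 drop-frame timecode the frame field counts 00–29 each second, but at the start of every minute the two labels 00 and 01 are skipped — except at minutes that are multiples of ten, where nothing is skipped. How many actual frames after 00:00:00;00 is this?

Complete 10-minute blocks: 3, each 17982 frames → 53946.
Remaining 5 whole minutes in the current block: 1800 + 4 × 1798 = 8992 frames.
Within the current minute: 45 × 30 + 23 − 2 = 1371 (labels ;00/;01 skipped at this minute). Total = 53946 + 8992 + 1371 = 64309.

64309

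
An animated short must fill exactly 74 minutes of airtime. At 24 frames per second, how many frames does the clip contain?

106560 frames

74 min = 4440 s.
Frames = 4440 × 24 = 106560.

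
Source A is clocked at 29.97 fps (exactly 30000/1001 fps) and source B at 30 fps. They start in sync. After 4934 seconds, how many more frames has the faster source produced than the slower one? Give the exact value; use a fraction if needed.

A emits 30000/1001 × 4934 = 148020000/1001 frames; B emits 30 × 4934 = 148020.
Difference = 148020/1001 frames (≈ 147.8721); B is ahead of A.

148020/1001 frames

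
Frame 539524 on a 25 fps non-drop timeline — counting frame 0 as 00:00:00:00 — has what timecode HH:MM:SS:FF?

539524 ÷ 25 = 21580 full seconds, remainder 24 frames.
21580 s = 5 h 59 min 40 s.
Timecode: 05:59:40:24.

05:59:40:24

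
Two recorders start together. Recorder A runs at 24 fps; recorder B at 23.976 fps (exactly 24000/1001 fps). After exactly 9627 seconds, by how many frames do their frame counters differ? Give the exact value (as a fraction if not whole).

231048/1001 frames

A emits 24 × 9627 = 231048 frames; B emits 24000/1001 × 9627 = 231048000/1001.
Difference = 231048/1001 frames (≈ 230.8172); B is behind A.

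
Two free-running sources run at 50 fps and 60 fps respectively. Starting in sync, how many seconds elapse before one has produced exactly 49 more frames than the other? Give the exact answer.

4.9 seconds

The gap grows by |60 − 50| = 10 frames per second.
Time for a 49-frame gap: 49 ÷ (10) = 4.9 s.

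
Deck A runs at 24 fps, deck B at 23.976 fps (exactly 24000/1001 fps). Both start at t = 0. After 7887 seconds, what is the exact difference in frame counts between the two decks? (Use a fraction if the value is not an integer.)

17208/91 frames

A emits 24 × 7887 = 189288 frames; B emits 24000/1001 × 7887 = 17208000/91.
Difference = 17208/91 frames (≈ 189.0989); B is behind A.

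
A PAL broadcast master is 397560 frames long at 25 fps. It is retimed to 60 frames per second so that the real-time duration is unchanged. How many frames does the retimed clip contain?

Target frames = source frames × (target rate / source rate) = 397560 × (60)/(25) = 397560 × 12/5 = 954144.

954144 frames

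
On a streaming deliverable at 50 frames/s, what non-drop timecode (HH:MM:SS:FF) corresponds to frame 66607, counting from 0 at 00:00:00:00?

00:22:12:07

66607 ÷ 50 = 1332 full seconds, remainder 7 frames.
1332 s = 0 h 22 min 12 s.
Timecode: 00:22:12:07.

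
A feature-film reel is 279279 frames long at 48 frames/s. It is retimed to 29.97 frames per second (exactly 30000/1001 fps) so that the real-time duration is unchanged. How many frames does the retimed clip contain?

174375 frames

Target frames = source frames × (target rate / source rate) = 279279 × (30000/1001)/(48) = 279279 × 625/1001 = 174375.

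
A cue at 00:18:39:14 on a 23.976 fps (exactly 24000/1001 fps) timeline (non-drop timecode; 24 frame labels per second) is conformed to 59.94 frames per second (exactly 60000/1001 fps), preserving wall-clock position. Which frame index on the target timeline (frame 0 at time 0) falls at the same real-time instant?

Source frame index: (0×3600 + 18×60 + 39) × 24 + 14 = 26870.
Real time: 26870 / (24000/1001) = 2689687/2400 s.
Target frame: (2689687/2400) × (60000/1001) = 67175.

frame 67175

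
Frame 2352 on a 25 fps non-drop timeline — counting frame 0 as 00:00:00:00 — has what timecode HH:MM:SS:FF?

00:01:34:02

2352 ÷ 25 = 94 full seconds, remainder 2 frames.
94 s = 0 h 1 min 34 s.
Timecode: 00:01:34:02.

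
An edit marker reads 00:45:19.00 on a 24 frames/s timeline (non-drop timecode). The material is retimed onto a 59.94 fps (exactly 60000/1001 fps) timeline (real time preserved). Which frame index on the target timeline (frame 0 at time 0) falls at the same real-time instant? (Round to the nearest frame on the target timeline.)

Source frame index: (0×3600 + 45×60 + 19) × 24 + 0 = 65256.
Real time: 65256 / (24) = 2719 s.
Target frame: (2719) × (60000/1001) = 163140000/1001 ≈ 162977.023 → 162977.

frame 162977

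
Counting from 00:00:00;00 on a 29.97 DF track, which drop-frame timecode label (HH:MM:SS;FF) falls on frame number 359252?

03:19:47;02

Ten DF minutes hold 17982 frames, so frame 359252 lies in block 19 (frames 341658–359639) with 17594 frames into that block.
The block's first minute is 1800 frames and the rest 1798 each; 17594 frames reaches minute 9, so 19 × 18 + 9 × 2 = 360 labels have been skipped so far.
Adding those back, label number 359252 + 360 = 359612 at 30 labels/s is 11987 s + 2 f = 3 h 19 min 47 s frame 2, i.e. 03:19:47;02.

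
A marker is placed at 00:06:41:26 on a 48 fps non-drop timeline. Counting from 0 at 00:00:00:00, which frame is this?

frame 19274

Total seconds to the label: (0 × 3600 + 6 × 60 + 41) = 401.
Frame index = 401 × 48 + 26 = 19274.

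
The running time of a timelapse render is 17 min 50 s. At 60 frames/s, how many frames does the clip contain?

64200 frames

17 min 50 s = 1070 s.
Frames = 1070 × 60 = 64200.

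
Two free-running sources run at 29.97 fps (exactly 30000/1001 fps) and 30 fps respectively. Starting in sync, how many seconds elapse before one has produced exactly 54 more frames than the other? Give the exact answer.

1801.8 seconds

The gap grows by |30 − 30000/1001| = 30/1001 frames per second.
Time for a 54-frame gap: 54 ÷ (30/1001) = 1801.8 s.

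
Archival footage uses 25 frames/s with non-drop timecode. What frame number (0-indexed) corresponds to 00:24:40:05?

frame 37005

Total seconds to the label: (0 × 3600 + 24 × 60 + 40) = 1480.
Frame index = 1480 × 25 + 5 = 37005.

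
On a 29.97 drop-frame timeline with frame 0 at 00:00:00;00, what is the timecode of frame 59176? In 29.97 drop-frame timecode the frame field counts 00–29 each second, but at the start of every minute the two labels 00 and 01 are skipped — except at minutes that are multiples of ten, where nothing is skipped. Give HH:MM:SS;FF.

00:32:54;14

Each 10-minute DF block holds 10 × 60 × 30 − 9 × 2 = 17982 frames. 59176 ÷ 17982 → 3 full blocks, remainder 5230.
Within the partial block the first minute is 1800 frames and each further minute 1798, so 2 further minute boundaries passed. Total skipped labels = 18 × 3 + 2 × 2 = 58.
Non-drop label index = 59176 + 58 = 59234; at 30 labels/s that is 00:32:54:14, i.e. DF 00:32:54;14.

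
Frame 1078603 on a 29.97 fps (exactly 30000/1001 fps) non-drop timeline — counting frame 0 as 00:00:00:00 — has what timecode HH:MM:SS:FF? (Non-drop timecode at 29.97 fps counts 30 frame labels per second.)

1078603 ÷ 30 = 35953 full seconds, remainder 13 frames.
35953 s = 9 h 59 min 13 s.
Timecode: 09:59:13:13.

09:59:13:13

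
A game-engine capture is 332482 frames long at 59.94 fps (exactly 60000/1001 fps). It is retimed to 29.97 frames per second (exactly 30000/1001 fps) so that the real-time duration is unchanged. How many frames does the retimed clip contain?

Target frames = source frames × (target rate / source rate) = 332482 × (30000/1001)/(60000/1001) = 332482 × 1/2 = 166241.

166241 frames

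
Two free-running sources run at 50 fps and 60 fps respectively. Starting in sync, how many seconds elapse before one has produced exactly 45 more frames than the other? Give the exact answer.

The gap grows by |60 − 50| = 10 frames per second.
Time for a 45-frame gap: 45 ÷ (10) = 4.5 s.

4.5 seconds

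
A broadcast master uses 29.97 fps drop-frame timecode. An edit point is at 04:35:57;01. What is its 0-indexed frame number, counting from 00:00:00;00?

496215

As if non-drop at 30 labels/s: (4 × 3600 + 35 × 60 + 57) × 30 + 1 = 496711.
Minute boundaries passed: 275; those not divisible by 10: 275 − 27 = 248; dropped labels = 2 × 248 = 496.
Actual frame index = 496711 − 496 = 496215.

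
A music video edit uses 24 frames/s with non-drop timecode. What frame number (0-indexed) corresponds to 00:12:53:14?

Total seconds to the label: (0 × 3600 + 12 × 60 + 53) = 773.
Frame index = 773 × 24 + 14 = 18566.

18566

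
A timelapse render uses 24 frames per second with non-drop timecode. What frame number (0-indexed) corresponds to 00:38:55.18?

frame 56058

Total seconds to the label: (0 × 3600 + 38 × 60 + 55) = 2335.
Frame index = 2335 × 24 + 18 = 56058.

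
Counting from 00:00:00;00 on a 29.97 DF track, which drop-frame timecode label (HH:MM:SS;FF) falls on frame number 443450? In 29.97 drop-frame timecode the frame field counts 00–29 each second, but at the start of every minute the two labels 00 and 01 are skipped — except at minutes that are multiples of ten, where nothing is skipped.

04:06:36;14

Ten DF minutes hold 17982 frames, so frame 443450 lies in block 24 (frames 431568–449549) with 11882 frames into that block.
The block's first minute is 1800 frames and the rest 1798 each; 11882 frames reaches minute 6, so 24 × 18 + 6 × 2 = 444 labels have been skipped so far.
Adding those back, label number 443450 + 444 = 443894 at 30 labels/s is 14796 s + 14 f = 4 h 6 min 36 s frame 14, i.e. 04:06:36;14.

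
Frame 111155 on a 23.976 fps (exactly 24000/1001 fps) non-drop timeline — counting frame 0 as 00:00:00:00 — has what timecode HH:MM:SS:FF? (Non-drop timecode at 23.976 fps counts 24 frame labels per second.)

01:17:11:11

111155 ÷ 24 = 4631 full seconds, remainder 11 frames.
4631 s = 1 h 17 min 11 s.
Timecode: 01:17:11:11.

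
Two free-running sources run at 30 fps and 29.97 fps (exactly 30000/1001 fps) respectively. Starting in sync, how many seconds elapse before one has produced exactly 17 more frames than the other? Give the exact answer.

17017/30 seconds

The gap grows by |30000/1001 − 30| = 30/1001 frames per second.
Time for a 17-frame gap: 17 ÷ (30/1001) = 17017/30 s.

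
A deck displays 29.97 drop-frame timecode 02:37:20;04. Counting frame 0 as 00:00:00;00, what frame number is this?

282920

As if non-drop at 30 labels/s: (2 × 3600 + 37 × 60 + 20) × 30 + 4 = 283204.
Minute boundaries passed: 157; those not divisible by 10: 157 − 15 = 142; dropped labels = 2 × 142 = 284.
Actual frame index = 283204 − 284 = 282920.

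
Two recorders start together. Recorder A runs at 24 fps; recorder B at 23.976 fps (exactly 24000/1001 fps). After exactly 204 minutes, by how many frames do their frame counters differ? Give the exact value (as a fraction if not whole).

204 min = 12240 s.
A emits 24 × 12240 = 293760 frames; B emits 24000/1001 × 12240 = 293760000/1001.
Difference = 293760/1001 frames (≈ 293.4665); B is behind A.

293760/1001 frames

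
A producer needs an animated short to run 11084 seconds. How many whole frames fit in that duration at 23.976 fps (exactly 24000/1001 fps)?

265750 frames

Frames = 11084 × 24000/1001 = 266016000/1001 ≈ 265750.2498.
Complete frames: 265750.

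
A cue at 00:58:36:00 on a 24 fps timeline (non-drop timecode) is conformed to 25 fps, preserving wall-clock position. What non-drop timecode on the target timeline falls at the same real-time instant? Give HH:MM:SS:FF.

00:58:36:00

Source frame index: (0×3600 + 58×60 + 36) × 24 + 0 = 84384.
Real time: 84384 / (24) = 3516 s.
Target frame: (3516) × (25) = 87900.
At 25 labels/s: frame 87900 → 00:58:36:00.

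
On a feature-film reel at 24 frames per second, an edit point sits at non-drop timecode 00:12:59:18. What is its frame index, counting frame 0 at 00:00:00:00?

Total seconds to the label: (0 × 3600 + 12 × 60 + 59) = 779.
Frame index = 779 × 24 + 18 = 18714.

18714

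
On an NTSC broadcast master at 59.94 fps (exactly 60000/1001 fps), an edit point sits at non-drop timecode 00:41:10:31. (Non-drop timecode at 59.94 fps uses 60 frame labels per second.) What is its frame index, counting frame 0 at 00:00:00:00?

Total seconds to the label: (0 × 3600 + 41 × 60 + 10) = 2470.
Frame index = 2470 × 60 + 31 = 148231.

frame 148231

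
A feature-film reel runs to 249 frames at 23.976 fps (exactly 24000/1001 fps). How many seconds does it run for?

10.385375 seconds

Running time = 249 / (24000/1001) = 10.385375 s.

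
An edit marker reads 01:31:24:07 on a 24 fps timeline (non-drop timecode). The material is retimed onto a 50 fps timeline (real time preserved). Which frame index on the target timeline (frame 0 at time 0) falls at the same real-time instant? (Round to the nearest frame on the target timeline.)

frame 274215

Source frame index: (1×3600 + 31×60 + 24) × 24 + 7 = 131623.
Real time: 131623 / (24) = 131623/24 s.
Target frame: (131623/24) × (50) = 3290575/12 ≈ 274214.583 → 274215.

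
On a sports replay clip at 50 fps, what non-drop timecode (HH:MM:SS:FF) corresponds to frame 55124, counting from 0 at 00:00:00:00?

00:18:22:24

55124 ÷ 50 = 1102 full seconds, remainder 24 frames.
1102 s = 0 h 18 min 22 s.
Timecode: 00:18:22:24.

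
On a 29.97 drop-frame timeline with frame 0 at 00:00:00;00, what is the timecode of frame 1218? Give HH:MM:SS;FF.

Ten DF minutes hold 17982 frames, so frame 1218 lies in block 0 (frames 0–17981) with 1218 frames into that block.
The block's first minute is 1800 frames and the rest 1798 each; 1218 frames reaches minute 0, so 0 × 18 + 0 × 2 = 0 labels have been skipped so far.
Adding those back, label number 1218 + 0 = 1218 at 30 labels/s is 40 s + 18 f = 0 h 0 min 40 s frame 18, i.e. 00:00:40;18.

00:00:40;18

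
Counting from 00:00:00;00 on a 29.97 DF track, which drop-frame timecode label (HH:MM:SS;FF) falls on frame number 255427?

Ten DF minutes hold 17982 frames, so frame 255427 lies in block 14 (frames 251748–269729) with 3679 frames into that block.
The block's first minute is 1800 frames and the rest 1798 each; 3679 frames reaches minute 2, so 14 × 18 + 2 × 2 = 256 labels have been skipped so far.
Adding those back, label number 255427 + 256 = 255683 at 30 labels/s is 8522 s + 23 f = 2 h 22 min 2 s frame 23, i.e. 02:22:02;23.

02:22:02;23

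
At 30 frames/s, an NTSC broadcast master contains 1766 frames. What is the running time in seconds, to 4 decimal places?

Running time = 1766 × 1/30 = 883/15 s ≈ 58.8667 s.

58.8667 seconds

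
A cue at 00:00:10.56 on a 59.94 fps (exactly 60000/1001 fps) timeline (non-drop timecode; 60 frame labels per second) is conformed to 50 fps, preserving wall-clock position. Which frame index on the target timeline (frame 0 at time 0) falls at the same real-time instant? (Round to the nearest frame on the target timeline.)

frame 547

Source frame index: (0×3600 + 0×60 + 10) × 60 + 56 = 656.
Real time: 656 / (60000/1001) = 41041/3750 s.
Target frame: (41041/3750) × (50) = 41041/75 ≈ 547.213 → 547.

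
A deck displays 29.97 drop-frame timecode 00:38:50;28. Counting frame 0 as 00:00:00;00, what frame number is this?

69858

Complete 10-minute blocks: 3, each 17982 frames → 53946.
Remaining 8 whole minutes in the current block: 1800 + 7 × 1798 = 14386 frames.
Within the current minute: 50 × 30 + 28 − 2 = 1526 (labels ;00/;01 skipped at this minute). Total = 53946 + 14386 + 1526 = 69858.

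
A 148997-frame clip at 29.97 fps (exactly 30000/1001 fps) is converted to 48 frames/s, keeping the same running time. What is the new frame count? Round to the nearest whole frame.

238634 frames

Frames at target rate = 148997 × (48) / (30000/1001) = 149145997/625 ≈ 238633.595.
Nearest whole frame: 238634.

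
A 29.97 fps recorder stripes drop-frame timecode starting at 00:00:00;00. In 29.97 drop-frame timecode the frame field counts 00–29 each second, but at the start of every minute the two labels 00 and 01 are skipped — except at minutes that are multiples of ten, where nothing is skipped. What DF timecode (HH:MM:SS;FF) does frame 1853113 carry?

17:10:32;07

Each 10-minute DF block holds 10 × 60 × 30 − 9 × 2 = 17982 frames. 1853113 ÷ 17982 → 103 full blocks, remainder 967.
Within the partial block the first minute is 1800 frames and each further minute 1798, so 0 further minute boundaries passed. Total skipped labels = 18 × 103 + 2 × 0 = 1854.
Non-drop label index = 1853113 + 1854 = 1854967; at 30 labels/s that is 17:10:32:07, i.e. DF 17:10:32;07.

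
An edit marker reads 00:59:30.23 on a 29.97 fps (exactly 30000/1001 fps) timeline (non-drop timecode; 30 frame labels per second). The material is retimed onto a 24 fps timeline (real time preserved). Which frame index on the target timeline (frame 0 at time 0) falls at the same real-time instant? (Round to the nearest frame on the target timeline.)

Source frame index: (0×3600 + 59×60 + 30) × 30 + 23 = 107123.
Real time: 107123 / (30000/1001) = 107230123/30000 s.
Target frame: (107230123/30000) × (24) = 107230123/1250 ≈ 85784.098 → 85784.

frame 85784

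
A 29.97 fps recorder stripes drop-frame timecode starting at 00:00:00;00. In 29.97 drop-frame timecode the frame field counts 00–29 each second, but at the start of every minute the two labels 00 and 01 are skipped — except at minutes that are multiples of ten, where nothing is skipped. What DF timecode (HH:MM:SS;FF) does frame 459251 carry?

Ten DF minutes hold 17982 frames, so frame 459251 lies in block 25 (frames 449550–467531) with 9701 frames into that block.
The block's first minute is 1800 frames and the rest 1798 each; 9701 frames reaches minute 5, so 25 × 18 + 5 × 2 = 460 labels have been skipped so far.
Adding those back, label number 459251 + 460 = 459711 at 30 labels/s is 15323 s + 21 f = 4 h 15 min 23 s frame 21, i.e. 04:15:23;21.

04:15:23;21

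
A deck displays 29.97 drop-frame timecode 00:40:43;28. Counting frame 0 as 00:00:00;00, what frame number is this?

Complete 10-minute blocks: 4, each 17982 frames → 71928.
Remaining 0 whole minutes in the current block: 0 frames.
Within the current minute: 43 × 30 + 28 = 1318. Total = 71928 + 0 + 1318 = 73246.

73246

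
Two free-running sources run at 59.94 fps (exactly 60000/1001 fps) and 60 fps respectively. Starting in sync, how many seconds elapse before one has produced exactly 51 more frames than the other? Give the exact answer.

The gap grows by |60 − 60000/1001| = 60/1001 frames per second.
Time for a 51-frame gap: 51 ÷ (60/1001) = 850.85 s.

850.85 seconds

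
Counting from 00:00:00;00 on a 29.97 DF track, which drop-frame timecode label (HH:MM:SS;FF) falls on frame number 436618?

Ten DF minutes hold 17982 frames, so frame 436618 lies in block 24 (frames 431568–449549) with 5050 frames into that block.
The block's first minute is 1800 frames and the rest 1798 each; 5050 frames reaches minute 2, so 24 × 18 + 2 × 2 = 436 labels have been skipped so far.
Adding those back, label number 436618 + 436 = 437054 at 30 labels/s is 14568 s + 14 f = 4 h 2 min 48 s frame 14, i.e. 04:02:48;14.

04:02:48;14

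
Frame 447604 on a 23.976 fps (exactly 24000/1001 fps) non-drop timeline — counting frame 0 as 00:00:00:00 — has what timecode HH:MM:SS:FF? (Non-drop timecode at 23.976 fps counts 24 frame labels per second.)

05:10:50:04

447604 ÷ 24 = 18650 full seconds, remainder 4 frames.
18650 s = 5 h 10 min 50 s.
Timecode: 05:10:50:04.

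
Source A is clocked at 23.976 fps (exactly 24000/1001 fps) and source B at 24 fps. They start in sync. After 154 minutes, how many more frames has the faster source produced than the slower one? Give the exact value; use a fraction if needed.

154 min = 9240 s.
A emits 24000/1001 × 9240 = 2880000/13 frames; B emits 24 × 9240 = 221760.
Difference = 2880/13 frames (≈ 221.5385); B is ahead of A.

2880/13 frames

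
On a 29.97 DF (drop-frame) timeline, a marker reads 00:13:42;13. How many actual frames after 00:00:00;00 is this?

Complete 10-minute blocks: 1, each 17982 frames → 17982.
Remaining 3 whole minutes in the current block: 1800 + 2 × 1798 = 5396 frames.
Within the current minute: 42 × 30 + 13 − 2 = 1271 (labels ;00/;01 skipped at this minute). Total = 17982 + 5396 + 1271 = 24649.

24649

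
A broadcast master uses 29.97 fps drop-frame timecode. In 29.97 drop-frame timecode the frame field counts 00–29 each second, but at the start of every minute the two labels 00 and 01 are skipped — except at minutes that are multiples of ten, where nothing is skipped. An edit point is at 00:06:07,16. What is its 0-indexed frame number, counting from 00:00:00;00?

As if non-drop at 30 labels/s: (0 × 3600 + 6 × 60 + 7) × 30 + 16 = 11026.
Minute boundaries passed: 6; those not divisible by 10: 6 − 0 = 6; dropped labels = 2 × 6 = 12.
Actual frame index = 11026 − 12 = 11014.

11014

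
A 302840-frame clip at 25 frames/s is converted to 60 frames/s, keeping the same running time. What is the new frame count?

726816 frames

Target frames = source frames × (target rate / source rate) = 302840 × (60)/(25) = 302840 × 12/5 = 726816.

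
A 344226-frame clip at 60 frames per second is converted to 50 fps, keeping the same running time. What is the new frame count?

286855 frames

Target frames = source frames × (target rate / source rate) = 344226 × (50)/(60) = 344226 × 5/6 = 286855.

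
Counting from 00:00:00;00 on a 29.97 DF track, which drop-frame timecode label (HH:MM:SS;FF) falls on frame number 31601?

00:17:34;13

Each 10-minute DF block holds 10 × 60 × 30 − 9 × 2 = 17982 frames. 31601 ÷ 17982 → 1 full block, remainder 13619.
Within the partial block the first minute is 1800 frames and each further minute 1798, so 7 further minute boundaries passed. Total skipped labels = 18 × 1 + 2 × 7 = 32.
Non-drop label index = 31601 + 32 = 31633; at 30 labels/s that is 00:17:34:13, i.e. DF 00:17:34;13.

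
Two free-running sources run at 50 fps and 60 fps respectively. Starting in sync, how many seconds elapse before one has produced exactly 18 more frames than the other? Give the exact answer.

1.8 seconds

The gap grows by |60 − 50| = 10 frames per second.
Time for a 18-frame gap: 18 ÷ (10) = 1.8 s.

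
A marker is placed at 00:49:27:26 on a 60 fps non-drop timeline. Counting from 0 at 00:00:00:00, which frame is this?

frame 178046

Total seconds to the label: (0 × 3600 + 49 × 60 + 27) = 2967.
Frame index = 2967 × 60 + 26 = 178046.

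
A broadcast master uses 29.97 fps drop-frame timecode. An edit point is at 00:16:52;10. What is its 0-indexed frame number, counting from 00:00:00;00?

As if non-drop at 30 labels/s: (0 × 3600 + 16 × 60 + 52) × 30 + 10 = 30370.
Minute boundaries passed: 16; those not divisible by 10: 16 − 1 = 15; dropped labels = 2 × 15 = 30.
Actual frame index = 30370 − 30 = 30340.

30340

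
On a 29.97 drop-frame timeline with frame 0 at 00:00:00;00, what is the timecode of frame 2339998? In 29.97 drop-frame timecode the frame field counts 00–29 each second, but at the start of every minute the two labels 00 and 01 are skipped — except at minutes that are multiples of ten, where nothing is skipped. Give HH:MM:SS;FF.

Ten DF minutes hold 17982 frames, so frame 2339998 lies in block 130 (frames 2337660–2355641) with 2338 frames into that block.
The block's first minute is 1800 frames and the rest 1798 each; 2338 frames reaches minute 1, so 130 × 18 + 1 × 2 = 2342 labels have been skipped so far.
Adding those back, label number 2339998 + 2342 = 2342340 at 30 labels/s is 78078 s + 0 f = 21 h 41 min 18 s frame 0, i.e. 21:41:18;00.

21:41:18;00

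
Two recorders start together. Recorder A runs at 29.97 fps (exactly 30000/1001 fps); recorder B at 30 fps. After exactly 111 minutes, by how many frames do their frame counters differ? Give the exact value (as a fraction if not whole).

199800/1001 frames

111 min = 6660 s.
A emits 30000/1001 × 6660 = 199800000/1001 frames; B emits 30 × 6660 = 199800.
Difference = 199800/1001 frames (≈ 199.6004); B is ahead of A.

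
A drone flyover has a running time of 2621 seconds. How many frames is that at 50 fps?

Frames = 2621 × 50 = 131050.

131050 frames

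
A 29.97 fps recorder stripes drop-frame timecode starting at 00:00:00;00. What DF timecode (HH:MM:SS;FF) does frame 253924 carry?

02:21:12;18

Each 10-minute DF block holds 10 × 60 × 30 − 9 × 2 = 17982 frames. 253924 ÷ 17982 → 14 full blocks, remainder 2176.
Within the partial block the first minute is 1800 frames and each further minute 1798, so 1 further minute boundary passed. Total skipped labels = 18 × 14 + 2 × 1 = 254.
Non-drop label index = 253924 + 254 = 254178; at 30 labels/s that is 02:21:12:18, i.e. DF 02:21:12;18.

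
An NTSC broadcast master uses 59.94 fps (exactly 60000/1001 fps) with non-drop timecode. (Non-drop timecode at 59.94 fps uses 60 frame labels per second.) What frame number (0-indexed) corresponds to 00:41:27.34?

149254

Total seconds to the label: (0 × 3600 + 41 × 60 + 27) = 2487.
Frame index = 2487 × 60 + 34 = 149254.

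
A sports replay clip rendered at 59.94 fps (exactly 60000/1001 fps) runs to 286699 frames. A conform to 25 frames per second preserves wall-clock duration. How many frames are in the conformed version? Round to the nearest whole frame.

Frames at target rate = 286699 × (25) / (60000/1001) = 286985699/2400 ≈ 119577.375.
Nearest whole frame: 119577.

119577 frames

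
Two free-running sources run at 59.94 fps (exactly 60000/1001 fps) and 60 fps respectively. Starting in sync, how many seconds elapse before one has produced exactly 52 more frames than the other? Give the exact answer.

The gap grows by |60 − 60000/1001| = 60/1001 frames per second.
Time for a 52-frame gap: 52 ÷ (60/1001) = 13013/15 s.

13013/15 seconds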